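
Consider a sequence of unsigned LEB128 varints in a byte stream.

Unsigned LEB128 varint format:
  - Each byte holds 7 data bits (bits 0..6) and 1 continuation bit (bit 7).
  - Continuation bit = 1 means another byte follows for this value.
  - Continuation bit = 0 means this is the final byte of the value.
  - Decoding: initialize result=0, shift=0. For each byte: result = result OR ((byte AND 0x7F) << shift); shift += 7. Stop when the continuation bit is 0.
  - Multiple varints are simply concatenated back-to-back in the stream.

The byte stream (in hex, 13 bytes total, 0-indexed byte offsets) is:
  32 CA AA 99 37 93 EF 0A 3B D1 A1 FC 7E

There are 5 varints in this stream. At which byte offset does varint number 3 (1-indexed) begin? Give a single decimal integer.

  byte[0]=0x32 cont=0 payload=0x32=50: acc |= 50<<0 -> acc=50 shift=7 [end]
Varint 1: bytes[0:1] = 32 -> value 50 (1 byte(s))
  byte[1]=0xCA cont=1 payload=0x4A=74: acc |= 74<<0 -> acc=74 shift=7
  byte[2]=0xAA cont=1 payload=0x2A=42: acc |= 42<<7 -> acc=5450 shift=14
  byte[3]=0x99 cont=1 payload=0x19=25: acc |= 25<<14 -> acc=415050 shift=21
  byte[4]=0x37 cont=0 payload=0x37=55: acc |= 55<<21 -> acc=115758410 shift=28 [end]
Varint 2: bytes[1:5] = CA AA 99 37 -> value 115758410 (4 byte(s))
  byte[5]=0x93 cont=1 payload=0x13=19: acc |= 19<<0 -> acc=19 shift=7
  byte[6]=0xEF cont=1 payload=0x6F=111: acc |= 111<<7 -> acc=14227 shift=14
  byte[7]=0x0A cont=0 payload=0x0A=10: acc |= 10<<14 -> acc=178067 shift=21 [end]
Varint 3: bytes[5:8] = 93 EF 0A -> value 178067 (3 byte(s))
  byte[8]=0x3B cont=0 payload=0x3B=59: acc |= 59<<0 -> acc=59 shift=7 [end]
Varint 4: bytes[8:9] = 3B -> value 59 (1 byte(s))
  byte[9]=0xD1 cont=1 payload=0x51=81: acc |= 81<<0 -> acc=81 shift=7
  byte[10]=0xA1 cont=1 payload=0x21=33: acc |= 33<<7 -> acc=4305 shift=14
  byte[11]=0xFC cont=1 payload=0x7C=124: acc |= 124<<14 -> acc=2035921 shift=21
  byte[12]=0x7E cont=0 payload=0x7E=126: acc |= 126<<21 -> acc=266277073 shift=28 [end]
Varint 5: bytes[9:13] = D1 A1 FC 7E -> value 266277073 (4 byte(s))

Answer: 5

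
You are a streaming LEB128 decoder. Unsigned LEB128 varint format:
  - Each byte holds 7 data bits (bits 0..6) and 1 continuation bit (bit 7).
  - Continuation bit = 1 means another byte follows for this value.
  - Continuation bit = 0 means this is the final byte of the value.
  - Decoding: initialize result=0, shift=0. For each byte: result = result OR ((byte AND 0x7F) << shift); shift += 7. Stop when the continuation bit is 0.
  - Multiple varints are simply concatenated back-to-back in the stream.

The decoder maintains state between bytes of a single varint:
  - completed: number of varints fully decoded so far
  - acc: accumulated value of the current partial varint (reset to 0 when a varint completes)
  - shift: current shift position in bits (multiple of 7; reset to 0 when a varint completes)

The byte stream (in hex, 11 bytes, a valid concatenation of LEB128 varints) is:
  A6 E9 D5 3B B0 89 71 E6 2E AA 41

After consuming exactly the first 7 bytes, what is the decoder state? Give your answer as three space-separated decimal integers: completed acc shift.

byte[0]=0xA6 cont=1 payload=0x26: acc |= 38<<0 -> completed=0 acc=38 shift=7
byte[1]=0xE9 cont=1 payload=0x69: acc |= 105<<7 -> completed=0 acc=13478 shift=14
byte[2]=0xD5 cont=1 payload=0x55: acc |= 85<<14 -> completed=0 acc=1406118 shift=21
byte[3]=0x3B cont=0 payload=0x3B: varint #1 complete (value=125138086); reset -> completed=1 acc=0 shift=0
byte[4]=0xB0 cont=1 payload=0x30: acc |= 48<<0 -> completed=1 acc=48 shift=7
byte[5]=0x89 cont=1 payload=0x09: acc |= 9<<7 -> completed=1 acc=1200 shift=14
byte[6]=0x71 cont=0 payload=0x71: varint #2 complete (value=1852592); reset -> completed=2 acc=0 shift=0

Answer: 2 0 0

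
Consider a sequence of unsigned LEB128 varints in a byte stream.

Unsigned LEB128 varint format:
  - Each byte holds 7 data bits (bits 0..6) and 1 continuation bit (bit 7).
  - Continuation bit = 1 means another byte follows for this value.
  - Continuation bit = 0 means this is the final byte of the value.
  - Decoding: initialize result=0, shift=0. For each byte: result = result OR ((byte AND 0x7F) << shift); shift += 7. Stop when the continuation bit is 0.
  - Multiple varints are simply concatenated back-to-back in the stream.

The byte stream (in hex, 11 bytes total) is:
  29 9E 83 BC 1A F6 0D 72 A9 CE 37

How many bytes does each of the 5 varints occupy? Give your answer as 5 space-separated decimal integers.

Answer: 1 4 2 1 3

Derivation:
  byte[0]=0x29 cont=0 payload=0x29=41: acc |= 41<<0 -> acc=41 shift=7 [end]
Varint 1: bytes[0:1] = 29 -> value 41 (1 byte(s))
  byte[1]=0x9E cont=1 payload=0x1E=30: acc |= 30<<0 -> acc=30 shift=7
  byte[2]=0x83 cont=1 payload=0x03=3: acc |= 3<<7 -> acc=414 shift=14
  byte[3]=0xBC cont=1 payload=0x3C=60: acc |= 60<<14 -> acc=983454 shift=21
  byte[4]=0x1A cont=0 payload=0x1A=26: acc |= 26<<21 -> acc=55509406 shift=28 [end]
Varint 2: bytes[1:5] = 9E 83 BC 1A -> value 55509406 (4 byte(s))
  byte[5]=0xF6 cont=1 payload=0x76=118: acc |= 118<<0 -> acc=118 shift=7
  byte[6]=0x0D cont=0 payload=0x0D=13: acc |= 13<<7 -> acc=1782 shift=14 [end]
Varint 3: bytes[5:7] = F6 0D -> value 1782 (2 byte(s))
  byte[7]=0x72 cont=0 payload=0x72=114: acc |= 114<<0 -> acc=114 shift=7 [end]
Varint 4: bytes[7:8] = 72 -> value 114 (1 byte(s))
  byte[8]=0xA9 cont=1 payload=0x29=41: acc |= 41<<0 -> acc=41 shift=7
  byte[9]=0xCE cont=1 payload=0x4E=78: acc |= 78<<7 -> acc=10025 shift=14
  byte[10]=0x37 cont=0 payload=0x37=55: acc |= 55<<14 -> acc=911145 shift=21 [end]
Varint 5: bytes[8:11] = A9 CE 37 -> value 911145 (3 byte(s))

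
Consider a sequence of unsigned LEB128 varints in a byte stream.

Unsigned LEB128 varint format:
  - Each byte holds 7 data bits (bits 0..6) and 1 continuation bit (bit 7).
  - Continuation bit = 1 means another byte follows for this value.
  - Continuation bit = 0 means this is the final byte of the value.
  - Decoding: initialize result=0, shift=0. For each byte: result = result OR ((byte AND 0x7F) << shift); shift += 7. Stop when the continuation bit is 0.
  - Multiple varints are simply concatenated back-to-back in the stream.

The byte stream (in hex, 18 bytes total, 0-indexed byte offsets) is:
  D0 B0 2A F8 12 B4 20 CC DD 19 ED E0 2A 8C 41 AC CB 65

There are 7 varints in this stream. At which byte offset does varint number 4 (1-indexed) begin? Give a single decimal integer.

  byte[0]=0xD0 cont=1 payload=0x50=80: acc |= 80<<0 -> acc=80 shift=7
  byte[1]=0xB0 cont=1 payload=0x30=48: acc |= 48<<7 -> acc=6224 shift=14
  byte[2]=0x2A cont=0 payload=0x2A=42: acc |= 42<<14 -> acc=694352 shift=21 [end]
Varint 1: bytes[0:3] = D0 B0 2A -> value 694352 (3 byte(s))
  byte[3]=0xF8 cont=1 payload=0x78=120: acc |= 120<<0 -> acc=120 shift=7
  byte[4]=0x12 cont=0 payload=0x12=18: acc |= 18<<7 -> acc=2424 shift=14 [end]
Varint 2: bytes[3:5] = F8 12 -> value 2424 (2 byte(s))
  byte[5]=0xB4 cont=1 payload=0x34=52: acc |= 52<<0 -> acc=52 shift=7
  byte[6]=0x20 cont=0 payload=0x20=32: acc |= 32<<7 -> acc=4148 shift=14 [end]
Varint 3: bytes[5:7] = B4 20 -> value 4148 (2 byte(s))
  byte[7]=0xCC cont=1 payload=0x4C=76: acc |= 76<<0 -> acc=76 shift=7
  byte[8]=0xDD cont=1 payload=0x5D=93: acc |= 93<<7 -> acc=11980 shift=14
  byte[9]=0x19 cont=0 payload=0x19=25: acc |= 25<<14 -> acc=421580 shift=21 [end]
Varint 4: bytes[7:10] = CC DD 19 -> value 421580 (3 byte(s))
  byte[10]=0xED cont=1 payload=0x6D=109: acc |= 109<<0 -> acc=109 shift=7
  byte[11]=0xE0 cont=1 payload=0x60=96: acc |= 96<<7 -> acc=12397 shift=14
  byte[12]=0x2A cont=0 payload=0x2A=42: acc |= 42<<14 -> acc=700525 shift=21 [end]
Varint 5: bytes[10:13] = ED E0 2A -> value 700525 (3 byte(s))
  byte[13]=0x8C cont=1 payload=0x0C=12: acc |= 12<<0 -> acc=12 shift=7
  byte[14]=0x41 cont=0 payload=0x41=65: acc |= 65<<7 -> acc=8332 shift=14 [end]
Varint 6: bytes[13:15] = 8C 41 -> value 8332 (2 byte(s))
  byte[15]=0xAC cont=1 payload=0x2C=44: acc |= 44<<0 -> acc=44 shift=7
  byte[16]=0xCB cont=1 payload=0x4B=75: acc |= 75<<7 -> acc=9644 shift=14
  byte[17]=0x65 cont=0 payload=0x65=101: acc |= 101<<14 -> acc=1664428 shift=21 [end]
Varint 7: bytes[15:18] = AC CB 65 -> value 1664428 (3 byte(s))

Answer: 7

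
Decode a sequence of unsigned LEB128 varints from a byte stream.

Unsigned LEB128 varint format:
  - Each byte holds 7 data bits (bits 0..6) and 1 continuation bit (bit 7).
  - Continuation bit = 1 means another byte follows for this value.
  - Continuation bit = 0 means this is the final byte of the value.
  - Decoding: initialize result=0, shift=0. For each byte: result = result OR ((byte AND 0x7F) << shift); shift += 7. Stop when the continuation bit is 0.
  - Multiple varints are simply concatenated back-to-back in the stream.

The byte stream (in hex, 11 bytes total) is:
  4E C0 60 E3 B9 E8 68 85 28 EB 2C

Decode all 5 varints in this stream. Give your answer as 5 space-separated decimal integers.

Answer: 78 12352 219815139 5125 5739

Derivation:
  byte[0]=0x4E cont=0 payload=0x4E=78: acc |= 78<<0 -> acc=78 shift=7 [end]
Varint 1: bytes[0:1] = 4E -> value 78 (1 byte(s))
  byte[1]=0xC0 cont=1 payload=0x40=64: acc |= 64<<0 -> acc=64 shift=7
  byte[2]=0x60 cont=0 payload=0x60=96: acc |= 96<<7 -> acc=12352 shift=14 [end]
Varint 2: bytes[1:3] = C0 60 -> value 12352 (2 byte(s))
  byte[3]=0xE3 cont=1 payload=0x63=99: acc |= 99<<0 -> acc=99 shift=7
  byte[4]=0xB9 cont=1 payload=0x39=57: acc |= 57<<7 -> acc=7395 shift=14
  byte[5]=0xE8 cont=1 payload=0x68=104: acc |= 104<<14 -> acc=1711331 shift=21
  byte[6]=0x68 cont=0 payload=0x68=104: acc |= 104<<21 -> acc=219815139 shift=28 [end]
Varint 3: bytes[3:7] = E3 B9 E8 68 -> value 219815139 (4 byte(s))
  byte[7]=0x85 cont=1 payload=0x05=5: acc |= 5<<0 -> acc=5 shift=7
  byte[8]=0x28 cont=0 payload=0x28=40: acc |= 40<<7 -> acc=5125 shift=14 [end]
Varint 4: bytes[7:9] = 85 28 -> value 5125 (2 byte(s))
  byte[9]=0xEB cont=1 payload=0x6B=107: acc |= 107<<0 -> acc=107 shift=7
  byte[10]=0x2C cont=0 payload=0x2C=44: acc |= 44<<7 -> acc=5739 shift=14 [end]
Varint 5: bytes[9:11] = EB 2C -> value 5739 (2 byte(s))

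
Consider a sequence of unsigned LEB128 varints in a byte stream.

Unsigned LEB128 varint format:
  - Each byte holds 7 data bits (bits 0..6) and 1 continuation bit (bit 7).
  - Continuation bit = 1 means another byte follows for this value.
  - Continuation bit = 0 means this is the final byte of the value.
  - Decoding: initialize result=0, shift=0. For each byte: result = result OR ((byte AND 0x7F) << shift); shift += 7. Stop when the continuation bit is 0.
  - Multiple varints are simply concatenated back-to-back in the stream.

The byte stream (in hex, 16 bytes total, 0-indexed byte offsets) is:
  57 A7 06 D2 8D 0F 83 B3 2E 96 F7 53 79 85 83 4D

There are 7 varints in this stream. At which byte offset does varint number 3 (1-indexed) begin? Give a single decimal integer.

  byte[0]=0x57 cont=0 payload=0x57=87: acc |= 87<<0 -> acc=87 shift=7 [end]
Varint 1: bytes[0:1] = 57 -> value 87 (1 byte(s))
  byte[1]=0xA7 cont=1 payload=0x27=39: acc |= 39<<0 -> acc=39 shift=7
  byte[2]=0x06 cont=0 payload=0x06=6: acc |= 6<<7 -> acc=807 shift=14 [end]
Varint 2: bytes[1:3] = A7 06 -> value 807 (2 byte(s))
  byte[3]=0xD2 cont=1 payload=0x52=82: acc |= 82<<0 -> acc=82 shift=7
  byte[4]=0x8D cont=1 payload=0x0D=13: acc |= 13<<7 -> acc=1746 shift=14
  byte[5]=0x0F cont=0 payload=0x0F=15: acc |= 15<<14 -> acc=247506 shift=21 [end]
Varint 3: bytes[3:6] = D2 8D 0F -> value 247506 (3 byte(s))
  byte[6]=0x83 cont=1 payload=0x03=3: acc |= 3<<0 -> acc=3 shift=7
  byte[7]=0xB3 cont=1 payload=0x33=51: acc |= 51<<7 -> acc=6531 shift=14
  byte[8]=0x2E cont=0 payload=0x2E=46: acc |= 46<<14 -> acc=760195 shift=21 [end]
Varint 4: bytes[6:9] = 83 B3 2E -> value 760195 (3 byte(s))
  byte[9]=0x96 cont=1 payload=0x16=22: acc |= 22<<0 -> acc=22 shift=7
  byte[10]=0xF7 cont=1 payload=0x77=119: acc |= 119<<7 -> acc=15254 shift=14
  byte[11]=0x53 cont=0 payload=0x53=83: acc |= 83<<14 -> acc=1375126 shift=21 [end]
Varint 5: bytes[9:12] = 96 F7 53 -> value 1375126 (3 byte(s))
  byte[12]=0x79 cont=0 payload=0x79=121: acc |= 121<<0 -> acc=121 shift=7 [end]
Varint 6: bytes[12:13] = 79 -> value 121 (1 byte(s))
  byte[13]=0x85 cont=1 payload=0x05=5: acc |= 5<<0 -> acc=5 shift=7
  byte[14]=0x83 cont=1 payload=0x03=3: acc |= 3<<7 -> acc=389 shift=14
  byte[15]=0x4D cont=0 payload=0x4D=77: acc |= 77<<14 -> acc=1261957 shift=21 [end]
Varint 7: bytes[13:16] = 85 83 4D -> value 1261957 (3 byte(s))

Answer: 3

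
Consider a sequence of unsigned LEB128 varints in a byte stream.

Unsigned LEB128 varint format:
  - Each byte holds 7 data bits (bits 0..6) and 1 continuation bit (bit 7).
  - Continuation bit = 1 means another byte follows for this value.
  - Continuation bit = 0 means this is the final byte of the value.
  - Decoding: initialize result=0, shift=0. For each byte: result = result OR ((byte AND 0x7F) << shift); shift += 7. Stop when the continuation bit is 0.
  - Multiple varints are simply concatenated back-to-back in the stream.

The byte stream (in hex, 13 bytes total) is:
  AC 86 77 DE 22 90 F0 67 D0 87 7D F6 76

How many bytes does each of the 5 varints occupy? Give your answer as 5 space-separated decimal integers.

  byte[0]=0xAC cont=1 payload=0x2C=44: acc |= 44<<0 -> acc=44 shift=7
  byte[1]=0x86 cont=1 payload=0x06=6: acc |= 6<<7 -> acc=812 shift=14
  byte[2]=0x77 cont=0 payload=0x77=119: acc |= 119<<14 -> acc=1950508 shift=21 [end]
Varint 1: bytes[0:3] = AC 86 77 -> value 1950508 (3 byte(s))
  byte[3]=0xDE cont=1 payload=0x5E=94: acc |= 94<<0 -> acc=94 shift=7
  byte[4]=0x22 cont=0 payload=0x22=34: acc |= 34<<7 -> acc=4446 shift=14 [end]
Varint 2: bytes[3:5] = DE 22 -> value 4446 (2 byte(s))
  byte[5]=0x90 cont=1 payload=0x10=16: acc |= 16<<0 -> acc=16 shift=7
  byte[6]=0xF0 cont=1 payload=0x70=112: acc |= 112<<7 -> acc=14352 shift=14
  byte[7]=0x67 cont=0 payload=0x67=103: acc |= 103<<14 -> acc=1701904 shift=21 [end]
Varint 3: bytes[5:8] = 90 F0 67 -> value 1701904 (3 byte(s))
  byte[8]=0xD0 cont=1 payload=0x50=80: acc |= 80<<0 -> acc=80 shift=7
  byte[9]=0x87 cont=1 payload=0x07=7: acc |= 7<<7 -> acc=976 shift=14
  byte[10]=0x7D cont=0 payload=0x7D=125: acc |= 125<<14 -> acc=2048976 shift=21 [end]
Varint 4: bytes[8:11] = D0 87 7D -> value 2048976 (3 byte(s))
  byte[11]=0xF6 cont=1 payload=0x76=118: acc |= 118<<0 -> acc=118 shift=7
  byte[12]=0x76 cont=0 payload=0x76=118: acc |= 118<<7 -> acc=15222 shift=14 [end]
Varint 5: bytes[11:13] = F6 76 -> value 15222 (2 byte(s))

Answer: 3 2 3 3 2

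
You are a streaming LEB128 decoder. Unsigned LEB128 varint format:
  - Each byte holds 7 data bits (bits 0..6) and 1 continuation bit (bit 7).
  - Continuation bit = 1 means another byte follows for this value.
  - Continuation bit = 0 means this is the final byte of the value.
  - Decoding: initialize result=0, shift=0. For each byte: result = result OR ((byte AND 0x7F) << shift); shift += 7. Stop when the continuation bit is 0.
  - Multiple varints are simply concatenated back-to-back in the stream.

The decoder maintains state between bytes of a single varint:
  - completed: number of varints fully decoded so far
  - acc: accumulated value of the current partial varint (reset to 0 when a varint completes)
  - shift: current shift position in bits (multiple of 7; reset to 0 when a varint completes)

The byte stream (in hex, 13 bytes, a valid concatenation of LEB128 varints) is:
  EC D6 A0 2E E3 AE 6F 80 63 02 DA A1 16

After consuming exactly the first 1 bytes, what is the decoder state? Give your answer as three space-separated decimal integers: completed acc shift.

byte[0]=0xEC cont=1 payload=0x6C: acc |= 108<<0 -> completed=0 acc=108 shift=7

Answer: 0 108 7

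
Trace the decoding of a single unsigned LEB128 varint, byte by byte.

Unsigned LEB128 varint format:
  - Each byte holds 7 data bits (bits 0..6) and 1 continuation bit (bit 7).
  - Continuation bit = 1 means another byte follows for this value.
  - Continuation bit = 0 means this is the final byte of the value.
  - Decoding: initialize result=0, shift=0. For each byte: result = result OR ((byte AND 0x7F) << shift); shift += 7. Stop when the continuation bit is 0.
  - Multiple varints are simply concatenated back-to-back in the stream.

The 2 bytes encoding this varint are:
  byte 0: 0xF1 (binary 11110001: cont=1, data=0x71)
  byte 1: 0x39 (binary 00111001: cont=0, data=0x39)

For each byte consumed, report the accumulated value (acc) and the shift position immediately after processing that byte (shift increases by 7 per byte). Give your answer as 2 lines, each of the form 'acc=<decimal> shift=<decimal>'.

byte 0=0xF1: payload=0x71=113, contrib = 113<<0 = 113; acc -> 113, shift -> 7
byte 1=0x39: payload=0x39=57, contrib = 57<<7 = 7296; acc -> 7409, shift -> 14

Answer: acc=113 shift=7
acc=7409 shift=14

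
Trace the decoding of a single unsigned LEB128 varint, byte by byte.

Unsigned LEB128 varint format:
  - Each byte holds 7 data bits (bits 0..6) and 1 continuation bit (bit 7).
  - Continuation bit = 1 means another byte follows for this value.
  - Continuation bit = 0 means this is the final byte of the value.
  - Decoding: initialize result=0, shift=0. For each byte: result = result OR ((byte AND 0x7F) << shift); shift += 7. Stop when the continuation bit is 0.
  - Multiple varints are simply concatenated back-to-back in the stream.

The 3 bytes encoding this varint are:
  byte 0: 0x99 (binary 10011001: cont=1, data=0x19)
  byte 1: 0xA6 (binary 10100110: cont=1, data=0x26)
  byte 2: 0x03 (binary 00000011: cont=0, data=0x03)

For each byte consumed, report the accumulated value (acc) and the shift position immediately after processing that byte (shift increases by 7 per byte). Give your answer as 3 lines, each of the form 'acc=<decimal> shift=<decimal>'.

byte 0=0x99: payload=0x19=25, contrib = 25<<0 = 25; acc -> 25, shift -> 7
byte 1=0xA6: payload=0x26=38, contrib = 38<<7 = 4864; acc -> 4889, shift -> 14
byte 2=0x03: payload=0x03=3, contrib = 3<<14 = 49152; acc -> 54041, shift -> 21

Answer: acc=25 shift=7
acc=4889 shift=14
acc=54041 shift=21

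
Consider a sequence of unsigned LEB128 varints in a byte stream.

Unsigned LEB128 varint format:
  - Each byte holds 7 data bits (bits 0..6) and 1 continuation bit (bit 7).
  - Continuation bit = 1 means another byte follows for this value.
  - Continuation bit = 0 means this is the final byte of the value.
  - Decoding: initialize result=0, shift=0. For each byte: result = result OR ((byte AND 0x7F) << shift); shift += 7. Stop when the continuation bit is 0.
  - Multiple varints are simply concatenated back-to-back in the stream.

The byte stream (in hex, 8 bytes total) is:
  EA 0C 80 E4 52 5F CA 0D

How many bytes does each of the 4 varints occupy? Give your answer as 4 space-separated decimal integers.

  byte[0]=0xEA cont=1 payload=0x6A=106: acc |= 106<<0 -> acc=106 shift=7
  byte[1]=0x0C cont=0 payload=0x0C=12: acc |= 12<<7 -> acc=1642 shift=14 [end]
Varint 1: bytes[0:2] = EA 0C -> value 1642 (2 byte(s))
  byte[2]=0x80 cont=1 payload=0x00=0: acc |= 0<<0 -> acc=0 shift=7
  byte[3]=0xE4 cont=1 payload=0x64=100: acc |= 100<<7 -> acc=12800 shift=14
  byte[4]=0x52 cont=0 payload=0x52=82: acc |= 82<<14 -> acc=1356288 shift=21 [end]
Varint 2: bytes[2:5] = 80 E4 52 -> value 1356288 (3 byte(s))
  byte[5]=0x5F cont=0 payload=0x5F=95: acc |= 95<<0 -> acc=95 shift=7 [end]
Varint 3: bytes[5:6] = 5F -> value 95 (1 byte(s))
  byte[6]=0xCA cont=1 payload=0x4A=74: acc |= 74<<0 -> acc=74 shift=7
  byte[7]=0x0D cont=0 payload=0x0D=13: acc |= 13<<7 -> acc=1738 shift=14 [end]
Varint 4: bytes[6:8] = CA 0D -> value 1738 (2 byte(s))

Answer: 2 3 1 2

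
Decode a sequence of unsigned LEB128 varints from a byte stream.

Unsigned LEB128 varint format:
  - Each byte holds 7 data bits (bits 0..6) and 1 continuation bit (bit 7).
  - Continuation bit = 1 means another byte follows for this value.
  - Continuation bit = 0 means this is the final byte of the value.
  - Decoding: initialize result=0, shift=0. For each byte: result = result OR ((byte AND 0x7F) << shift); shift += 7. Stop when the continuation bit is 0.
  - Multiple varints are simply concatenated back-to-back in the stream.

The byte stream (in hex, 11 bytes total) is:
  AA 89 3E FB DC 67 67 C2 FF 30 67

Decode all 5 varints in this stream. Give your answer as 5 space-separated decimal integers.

Answer: 1017002 1699451 103 802754 103

Derivation:
  byte[0]=0xAA cont=1 payload=0x2A=42: acc |= 42<<0 -> acc=42 shift=7
  byte[1]=0x89 cont=1 payload=0x09=9: acc |= 9<<7 -> acc=1194 shift=14
  byte[2]=0x3E cont=0 payload=0x3E=62: acc |= 62<<14 -> acc=1017002 shift=21 [end]
Varint 1: bytes[0:3] = AA 89 3E -> value 1017002 (3 byte(s))
  byte[3]=0xFB cont=1 payload=0x7B=123: acc |= 123<<0 -> acc=123 shift=7
  byte[4]=0xDC cont=1 payload=0x5C=92: acc |= 92<<7 -> acc=11899 shift=14
  byte[5]=0x67 cont=0 payload=0x67=103: acc |= 103<<14 -> acc=1699451 shift=21 [end]
Varint 2: bytes[3:6] = FB DC 67 -> value 1699451 (3 byte(s))
  byte[6]=0x67 cont=0 payload=0x67=103: acc |= 103<<0 -> acc=103 shift=7 [end]
Varint 3: bytes[6:7] = 67 -> value 103 (1 byte(s))
  byte[7]=0xC2 cont=1 payload=0x42=66: acc |= 66<<0 -> acc=66 shift=7
  byte[8]=0xFF cont=1 payload=0x7F=127: acc |= 127<<7 -> acc=16322 shift=14
  byte[9]=0x30 cont=0 payload=0x30=48: acc |= 48<<14 -> acc=802754 shift=21 [end]
Varint 4: bytes[7:10] = C2 FF 30 -> value 802754 (3 byte(s))
  byte[10]=0x67 cont=0 payload=0x67=103: acc |= 103<<0 -> acc=103 shift=7 [end]
Varint 5: bytes[10:11] = 67 -> value 103 (1 byte(s))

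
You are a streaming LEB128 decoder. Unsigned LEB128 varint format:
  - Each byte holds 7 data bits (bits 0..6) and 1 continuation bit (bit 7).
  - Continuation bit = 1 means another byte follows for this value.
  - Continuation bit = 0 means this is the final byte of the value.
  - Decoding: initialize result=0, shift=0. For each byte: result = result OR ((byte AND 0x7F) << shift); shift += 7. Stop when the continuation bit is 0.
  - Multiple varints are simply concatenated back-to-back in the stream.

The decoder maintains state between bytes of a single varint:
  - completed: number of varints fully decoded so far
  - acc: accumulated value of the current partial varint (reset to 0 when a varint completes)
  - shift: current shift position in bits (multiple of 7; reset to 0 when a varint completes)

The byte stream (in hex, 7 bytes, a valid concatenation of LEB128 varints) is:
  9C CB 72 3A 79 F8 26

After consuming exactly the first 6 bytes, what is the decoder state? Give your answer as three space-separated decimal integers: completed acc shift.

Answer: 3 120 7

Derivation:
byte[0]=0x9C cont=1 payload=0x1C: acc |= 28<<0 -> completed=0 acc=28 shift=7
byte[1]=0xCB cont=1 payload=0x4B: acc |= 75<<7 -> completed=0 acc=9628 shift=14
byte[2]=0x72 cont=0 payload=0x72: varint #1 complete (value=1877404); reset -> completed=1 acc=0 shift=0
byte[3]=0x3A cont=0 payload=0x3A: varint #2 complete (value=58); reset -> completed=2 acc=0 shift=0
byte[4]=0x79 cont=0 payload=0x79: varint #3 complete (value=121); reset -> completed=3 acc=0 shift=0
byte[5]=0xF8 cont=1 payload=0x78: acc |= 120<<0 -> completed=3 acc=120 shift=7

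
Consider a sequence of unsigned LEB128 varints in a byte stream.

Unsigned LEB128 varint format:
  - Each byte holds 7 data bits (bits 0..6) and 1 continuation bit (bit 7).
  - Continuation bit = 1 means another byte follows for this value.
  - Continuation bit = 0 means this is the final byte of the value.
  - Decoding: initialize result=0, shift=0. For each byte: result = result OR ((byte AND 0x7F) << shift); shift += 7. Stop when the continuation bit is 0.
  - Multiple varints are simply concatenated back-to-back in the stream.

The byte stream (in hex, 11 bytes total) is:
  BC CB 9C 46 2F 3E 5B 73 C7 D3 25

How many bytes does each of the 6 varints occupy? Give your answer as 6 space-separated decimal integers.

  byte[0]=0xBC cont=1 payload=0x3C=60: acc |= 60<<0 -> acc=60 shift=7
  byte[1]=0xCB cont=1 payload=0x4B=75: acc |= 75<<7 -> acc=9660 shift=14
  byte[2]=0x9C cont=1 payload=0x1C=28: acc |= 28<<14 -> acc=468412 shift=21
  byte[3]=0x46 cont=0 payload=0x46=70: acc |= 70<<21 -> acc=147269052 shift=28 [end]
Varint 1: bytes[0:4] = BC CB 9C 46 -> value 147269052 (4 byte(s))
  byte[4]=0x2F cont=0 payload=0x2F=47: acc |= 47<<0 -> acc=47 shift=7 [end]
Varint 2: bytes[4:5] = 2F -> value 47 (1 byte(s))
  byte[5]=0x3E cont=0 payload=0x3E=62: acc |= 62<<0 -> acc=62 shift=7 [end]
Varint 3: bytes[5:6] = 3E -> value 62 (1 byte(s))
  byte[6]=0x5B cont=0 payload=0x5B=91: acc |= 91<<0 -> acc=91 shift=7 [end]
Varint 4: bytes[6:7] = 5B -> value 91 (1 byte(s))
  byte[7]=0x73 cont=0 payload=0x73=115: acc |= 115<<0 -> acc=115 shift=7 [end]
Varint 5: bytes[7:8] = 73 -> value 115 (1 byte(s))
  byte[8]=0xC7 cont=1 payload=0x47=71: acc |= 71<<0 -> acc=71 shift=7
  byte[9]=0xD3 cont=1 payload=0x53=83: acc |= 83<<7 -> acc=10695 shift=14
  byte[10]=0x25 cont=0 payload=0x25=37: acc |= 37<<14 -> acc=616903 shift=21 [end]
Varint 6: bytes[8:11] = C7 D3 25 -> value 616903 (3 byte(s))

Answer: 4 1 1 1 1 3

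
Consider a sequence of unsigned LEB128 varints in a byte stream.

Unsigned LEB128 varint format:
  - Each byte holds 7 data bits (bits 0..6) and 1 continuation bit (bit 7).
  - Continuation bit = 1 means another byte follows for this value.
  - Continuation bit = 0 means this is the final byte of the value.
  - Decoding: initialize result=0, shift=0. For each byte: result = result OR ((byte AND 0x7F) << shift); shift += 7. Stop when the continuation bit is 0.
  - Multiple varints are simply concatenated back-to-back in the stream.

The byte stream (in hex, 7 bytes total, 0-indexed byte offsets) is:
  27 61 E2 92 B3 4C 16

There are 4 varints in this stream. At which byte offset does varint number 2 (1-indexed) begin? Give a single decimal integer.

Answer: 1

Derivation:
  byte[0]=0x27 cont=0 payload=0x27=39: acc |= 39<<0 -> acc=39 shift=7 [end]
Varint 1: bytes[0:1] = 27 -> value 39 (1 byte(s))
  byte[1]=0x61 cont=0 payload=0x61=97: acc |= 97<<0 -> acc=97 shift=7 [end]
Varint 2: bytes[1:2] = 61 -> value 97 (1 byte(s))
  byte[2]=0xE2 cont=1 payload=0x62=98: acc |= 98<<0 -> acc=98 shift=7
  byte[3]=0x92 cont=1 payload=0x12=18: acc |= 18<<7 -> acc=2402 shift=14
  byte[4]=0xB3 cont=1 payload=0x33=51: acc |= 51<<14 -> acc=837986 shift=21
  byte[5]=0x4C cont=0 payload=0x4C=76: acc |= 76<<21 -> acc=160221538 shift=28 [end]
Varint 3: bytes[2:6] = E2 92 B3 4C -> value 160221538 (4 byte(s))
  byte[6]=0x16 cont=0 payload=0x16=22: acc |= 22<<0 -> acc=22 shift=7 [end]
Varint 4: bytes[6:7] = 16 -> value 22 (1 byte(s))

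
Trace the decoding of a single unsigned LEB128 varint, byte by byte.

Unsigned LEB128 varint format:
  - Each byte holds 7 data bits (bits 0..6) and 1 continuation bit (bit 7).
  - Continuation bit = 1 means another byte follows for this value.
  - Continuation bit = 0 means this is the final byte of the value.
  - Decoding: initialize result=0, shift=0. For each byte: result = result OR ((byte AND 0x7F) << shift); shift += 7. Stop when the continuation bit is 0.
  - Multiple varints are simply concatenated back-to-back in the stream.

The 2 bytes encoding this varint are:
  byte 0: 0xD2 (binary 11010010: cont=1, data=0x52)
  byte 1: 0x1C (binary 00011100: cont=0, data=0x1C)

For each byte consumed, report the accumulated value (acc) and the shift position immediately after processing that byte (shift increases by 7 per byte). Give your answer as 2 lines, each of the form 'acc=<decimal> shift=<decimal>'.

Answer: acc=82 shift=7
acc=3666 shift=14

Derivation:
byte 0=0xD2: payload=0x52=82, contrib = 82<<0 = 82; acc -> 82, shift -> 7
byte 1=0x1C: payload=0x1C=28, contrib = 28<<7 = 3584; acc -> 3666, shift -> 14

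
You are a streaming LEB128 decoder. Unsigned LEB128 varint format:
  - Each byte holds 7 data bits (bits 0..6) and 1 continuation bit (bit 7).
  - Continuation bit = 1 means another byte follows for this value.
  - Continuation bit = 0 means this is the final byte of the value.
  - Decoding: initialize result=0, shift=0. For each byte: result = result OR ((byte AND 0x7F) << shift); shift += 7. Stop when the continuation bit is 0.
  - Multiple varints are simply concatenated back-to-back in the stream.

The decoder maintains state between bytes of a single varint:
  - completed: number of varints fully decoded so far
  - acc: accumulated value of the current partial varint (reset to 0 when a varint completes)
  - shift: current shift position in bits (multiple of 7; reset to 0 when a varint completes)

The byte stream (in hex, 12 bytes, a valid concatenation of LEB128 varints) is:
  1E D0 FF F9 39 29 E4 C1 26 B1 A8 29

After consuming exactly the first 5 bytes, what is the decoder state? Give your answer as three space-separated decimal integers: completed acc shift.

byte[0]=0x1E cont=0 payload=0x1E: varint #1 complete (value=30); reset -> completed=1 acc=0 shift=0
byte[1]=0xD0 cont=1 payload=0x50: acc |= 80<<0 -> completed=1 acc=80 shift=7
byte[2]=0xFF cont=1 payload=0x7F: acc |= 127<<7 -> completed=1 acc=16336 shift=14
byte[3]=0xF9 cont=1 payload=0x79: acc |= 121<<14 -> completed=1 acc=1998800 shift=21
byte[4]=0x39 cont=0 payload=0x39: varint #2 complete (value=121536464); reset -> completed=2 acc=0 shift=0

Answer: 2 0 0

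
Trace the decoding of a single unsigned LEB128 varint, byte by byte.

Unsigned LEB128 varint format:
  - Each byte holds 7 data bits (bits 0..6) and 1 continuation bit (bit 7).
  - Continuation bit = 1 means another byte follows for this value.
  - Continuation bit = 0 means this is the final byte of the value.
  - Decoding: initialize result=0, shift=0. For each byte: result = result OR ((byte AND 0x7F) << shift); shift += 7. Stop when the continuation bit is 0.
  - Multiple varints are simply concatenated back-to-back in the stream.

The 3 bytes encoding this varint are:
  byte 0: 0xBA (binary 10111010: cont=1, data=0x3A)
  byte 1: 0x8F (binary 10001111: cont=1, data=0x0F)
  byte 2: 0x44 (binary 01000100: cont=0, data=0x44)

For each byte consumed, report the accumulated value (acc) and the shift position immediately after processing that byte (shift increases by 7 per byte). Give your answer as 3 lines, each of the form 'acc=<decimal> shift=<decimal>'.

byte 0=0xBA: payload=0x3A=58, contrib = 58<<0 = 58; acc -> 58, shift -> 7
byte 1=0x8F: payload=0x0F=15, contrib = 15<<7 = 1920; acc -> 1978, shift -> 14
byte 2=0x44: payload=0x44=68, contrib = 68<<14 = 1114112; acc -> 1116090, shift -> 21

Answer: acc=58 shift=7
acc=1978 shift=14
acc=1116090 shift=21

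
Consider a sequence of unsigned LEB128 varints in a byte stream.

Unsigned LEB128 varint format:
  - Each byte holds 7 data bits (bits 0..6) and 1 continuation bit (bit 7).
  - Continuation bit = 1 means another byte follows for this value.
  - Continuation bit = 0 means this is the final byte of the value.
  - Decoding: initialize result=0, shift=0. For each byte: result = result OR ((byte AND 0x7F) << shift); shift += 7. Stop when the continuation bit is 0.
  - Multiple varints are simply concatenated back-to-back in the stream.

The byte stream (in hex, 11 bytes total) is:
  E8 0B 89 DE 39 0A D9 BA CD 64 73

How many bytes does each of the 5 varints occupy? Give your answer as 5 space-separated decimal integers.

  byte[0]=0xE8 cont=1 payload=0x68=104: acc |= 104<<0 -> acc=104 shift=7
  byte[1]=0x0B cont=0 payload=0x0B=11: acc |= 11<<7 -> acc=1512 shift=14 [end]
Varint 1: bytes[0:2] = E8 0B -> value 1512 (2 byte(s))
  byte[2]=0x89 cont=1 payload=0x09=9: acc |= 9<<0 -> acc=9 shift=7
  byte[3]=0xDE cont=1 payload=0x5E=94: acc |= 94<<7 -> acc=12041 shift=14
  byte[4]=0x39 cont=0 payload=0x39=57: acc |= 57<<14 -> acc=945929 shift=21 [end]
Varint 2: bytes[2:5] = 89 DE 39 -> value 945929 (3 byte(s))
  byte[5]=0x0A cont=0 payload=0x0A=10: acc |= 10<<0 -> acc=10 shift=7 [end]
Varint 3: bytes[5:6] = 0A -> value 10 (1 byte(s))
  byte[6]=0xD9 cont=1 payload=0x59=89: acc |= 89<<0 -> acc=89 shift=7
  byte[7]=0xBA cont=1 payload=0x3A=58: acc |= 58<<7 -> acc=7513 shift=14
  byte[8]=0xCD cont=1 payload=0x4D=77: acc |= 77<<14 -> acc=1269081 shift=21
  byte[9]=0x64 cont=0 payload=0x64=100: acc |= 100<<21 -> acc=210984281 shift=28 [end]
Varint 4: bytes[6:10] = D9 BA CD 64 -> value 210984281 (4 byte(s))
  byte[10]=0x73 cont=0 payload=0x73=115: acc |= 115<<0 -> acc=115 shift=7 [end]
Varint 5: bytes[10:11] = 73 -> value 115 (1 byte(s))

Answer: 2 3 1 4 1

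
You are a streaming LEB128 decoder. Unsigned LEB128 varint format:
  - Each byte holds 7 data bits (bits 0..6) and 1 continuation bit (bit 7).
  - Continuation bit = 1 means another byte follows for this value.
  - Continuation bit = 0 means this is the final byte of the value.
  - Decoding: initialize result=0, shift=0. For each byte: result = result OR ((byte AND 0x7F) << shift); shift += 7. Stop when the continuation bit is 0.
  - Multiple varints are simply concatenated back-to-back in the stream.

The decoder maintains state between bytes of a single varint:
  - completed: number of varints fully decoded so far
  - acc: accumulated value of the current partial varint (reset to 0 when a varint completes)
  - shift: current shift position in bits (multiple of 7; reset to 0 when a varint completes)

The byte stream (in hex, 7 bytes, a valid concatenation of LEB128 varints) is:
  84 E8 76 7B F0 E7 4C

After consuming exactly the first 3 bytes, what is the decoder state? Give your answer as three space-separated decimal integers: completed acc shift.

Answer: 1 0 0

Derivation:
byte[0]=0x84 cont=1 payload=0x04: acc |= 4<<0 -> completed=0 acc=4 shift=7
byte[1]=0xE8 cont=1 payload=0x68: acc |= 104<<7 -> completed=0 acc=13316 shift=14
byte[2]=0x76 cont=0 payload=0x76: varint #1 complete (value=1946628); reset -> completed=1 acc=0 shift=0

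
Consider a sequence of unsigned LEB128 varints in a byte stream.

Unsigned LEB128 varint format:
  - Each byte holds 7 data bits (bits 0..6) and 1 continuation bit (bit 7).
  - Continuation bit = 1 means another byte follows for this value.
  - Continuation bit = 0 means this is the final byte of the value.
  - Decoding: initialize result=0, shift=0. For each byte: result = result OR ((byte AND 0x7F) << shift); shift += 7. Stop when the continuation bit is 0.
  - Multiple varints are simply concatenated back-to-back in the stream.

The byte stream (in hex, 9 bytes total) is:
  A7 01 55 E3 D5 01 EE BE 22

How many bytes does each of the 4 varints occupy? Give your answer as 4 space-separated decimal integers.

  byte[0]=0xA7 cont=1 payload=0x27=39: acc |= 39<<0 -> acc=39 shift=7
  byte[1]=0x01 cont=0 payload=0x01=1: acc |= 1<<7 -> acc=167 shift=14 [end]
Varint 1: bytes[0:2] = A7 01 -> value 167 (2 byte(s))
  byte[2]=0x55 cont=0 payload=0x55=85: acc |= 85<<0 -> acc=85 shift=7 [end]
Varint 2: bytes[2:3] = 55 -> value 85 (1 byte(s))
  byte[3]=0xE3 cont=1 payload=0x63=99: acc |= 99<<0 -> acc=99 shift=7
  byte[4]=0xD5 cont=1 payload=0x55=85: acc |= 85<<7 -> acc=10979 shift=14
  byte[5]=0x01 cont=0 payload=0x01=1: acc |= 1<<14 -> acc=27363 shift=21 [end]
Varint 3: bytes[3:6] = E3 D5 01 -> value 27363 (3 byte(s))
  byte[6]=0xEE cont=1 payload=0x6E=110: acc |= 110<<0 -> acc=110 shift=7
  byte[7]=0xBE cont=1 payload=0x3E=62: acc |= 62<<7 -> acc=8046 shift=14
  byte[8]=0x22 cont=0 payload=0x22=34: acc |= 34<<14 -> acc=565102 shift=21 [end]
Varint 4: bytes[6:9] = EE BE 22 -> value 565102 (3 byte(s))

Answer: 2 1 3 3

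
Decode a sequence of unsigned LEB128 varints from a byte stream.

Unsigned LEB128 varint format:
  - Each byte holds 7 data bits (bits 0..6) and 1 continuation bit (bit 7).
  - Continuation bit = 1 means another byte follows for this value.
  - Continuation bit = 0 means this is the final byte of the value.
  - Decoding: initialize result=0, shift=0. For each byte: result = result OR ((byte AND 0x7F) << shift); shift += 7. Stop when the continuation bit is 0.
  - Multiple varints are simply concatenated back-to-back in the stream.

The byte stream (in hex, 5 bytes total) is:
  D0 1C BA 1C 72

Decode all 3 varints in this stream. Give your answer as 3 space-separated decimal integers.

  byte[0]=0xD0 cont=1 payload=0x50=80: acc |= 80<<0 -> acc=80 shift=7
  byte[1]=0x1C cont=0 payload=0x1C=28: acc |= 28<<7 -> acc=3664 shift=14 [end]
Varint 1: bytes[0:2] = D0 1C -> value 3664 (2 byte(s))
  byte[2]=0xBA cont=1 payload=0x3A=58: acc |= 58<<0 -> acc=58 shift=7
  byte[3]=0x1C cont=0 payload=0x1C=28: acc |= 28<<7 -> acc=3642 shift=14 [end]
Varint 2: bytes[2:4] = BA 1C -> value 3642 (2 byte(s))
  byte[4]=0x72 cont=0 payload=0x72=114: acc |= 114<<0 -> acc=114 shift=7 [end]
Varint 3: bytes[4:5] = 72 -> value 114 (1 byte(s))

Answer: 3664 3642 114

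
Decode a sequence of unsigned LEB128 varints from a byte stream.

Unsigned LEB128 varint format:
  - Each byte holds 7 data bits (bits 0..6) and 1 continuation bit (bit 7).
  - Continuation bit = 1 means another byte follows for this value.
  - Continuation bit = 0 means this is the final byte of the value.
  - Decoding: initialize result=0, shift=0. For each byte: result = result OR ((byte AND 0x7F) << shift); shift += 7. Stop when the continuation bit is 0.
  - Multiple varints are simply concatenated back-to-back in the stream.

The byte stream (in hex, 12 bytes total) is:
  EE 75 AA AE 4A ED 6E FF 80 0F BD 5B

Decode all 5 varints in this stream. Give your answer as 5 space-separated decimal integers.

Answer: 15086 1218346 14189 245887 11709

Derivation:
  byte[0]=0xEE cont=1 payload=0x6E=110: acc |= 110<<0 -> acc=110 shift=7
  byte[1]=0x75 cont=0 payload=0x75=117: acc |= 117<<7 -> acc=15086 shift=14 [end]
Varint 1: bytes[0:2] = EE 75 -> value 15086 (2 byte(s))
  byte[2]=0xAA cont=1 payload=0x2A=42: acc |= 42<<0 -> acc=42 shift=7
  byte[3]=0xAE cont=1 payload=0x2E=46: acc |= 46<<7 -> acc=5930 shift=14
  byte[4]=0x4A cont=0 payload=0x4A=74: acc |= 74<<14 -> acc=1218346 shift=21 [end]
Varint 2: bytes[2:5] = AA AE 4A -> value 1218346 (3 byte(s))
  byte[5]=0xED cont=1 payload=0x6D=109: acc |= 109<<0 -> acc=109 shift=7
  byte[6]=0x6E cont=0 payload=0x6E=110: acc |= 110<<7 -> acc=14189 shift=14 [end]
Varint 3: bytes[5:7] = ED 6E -> value 14189 (2 byte(s))
  byte[7]=0xFF cont=1 payload=0x7F=127: acc |= 127<<0 -> acc=127 shift=7
  byte[8]=0x80 cont=1 payload=0x00=0: acc |= 0<<7 -> acc=127 shift=14
  byte[9]=0x0F cont=0 payload=0x0F=15: acc |= 15<<14 -> acc=245887 shift=21 [end]
Varint 4: bytes[7:10] = FF 80 0F -> value 245887 (3 byte(s))
  byte[10]=0xBD cont=1 payload=0x3D=61: acc |= 61<<0 -> acc=61 shift=7
  byte[11]=0x5B cont=0 payload=0x5B=91: acc |= 91<<7 -> acc=11709 shift=14 [end]
Varint 5: bytes[10:12] = BD 5B -> value 11709 (2 byte(s))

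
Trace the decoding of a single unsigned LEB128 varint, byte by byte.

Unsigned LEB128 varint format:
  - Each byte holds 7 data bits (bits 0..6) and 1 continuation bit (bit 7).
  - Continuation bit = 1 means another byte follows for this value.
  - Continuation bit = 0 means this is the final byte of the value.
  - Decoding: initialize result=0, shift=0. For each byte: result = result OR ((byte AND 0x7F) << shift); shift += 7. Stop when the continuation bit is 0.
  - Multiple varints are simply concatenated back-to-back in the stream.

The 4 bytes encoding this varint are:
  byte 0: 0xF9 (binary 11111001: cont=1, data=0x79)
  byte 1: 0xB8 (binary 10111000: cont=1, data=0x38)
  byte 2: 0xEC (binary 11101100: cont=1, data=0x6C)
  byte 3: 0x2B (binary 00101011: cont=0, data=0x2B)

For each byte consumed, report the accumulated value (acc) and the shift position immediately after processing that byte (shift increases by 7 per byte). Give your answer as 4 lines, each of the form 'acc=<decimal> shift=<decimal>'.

Answer: acc=121 shift=7
acc=7289 shift=14
acc=1776761 shift=21
acc=91954297 shift=28

Derivation:
byte 0=0xF9: payload=0x79=121, contrib = 121<<0 = 121; acc -> 121, shift -> 7
byte 1=0xB8: payload=0x38=56, contrib = 56<<7 = 7168; acc -> 7289, shift -> 14
byte 2=0xEC: payload=0x6C=108, contrib = 108<<14 = 1769472; acc -> 1776761, shift -> 21
byte 3=0x2B: payload=0x2B=43, contrib = 43<<21 = 90177536; acc -> 91954297, shift -> 28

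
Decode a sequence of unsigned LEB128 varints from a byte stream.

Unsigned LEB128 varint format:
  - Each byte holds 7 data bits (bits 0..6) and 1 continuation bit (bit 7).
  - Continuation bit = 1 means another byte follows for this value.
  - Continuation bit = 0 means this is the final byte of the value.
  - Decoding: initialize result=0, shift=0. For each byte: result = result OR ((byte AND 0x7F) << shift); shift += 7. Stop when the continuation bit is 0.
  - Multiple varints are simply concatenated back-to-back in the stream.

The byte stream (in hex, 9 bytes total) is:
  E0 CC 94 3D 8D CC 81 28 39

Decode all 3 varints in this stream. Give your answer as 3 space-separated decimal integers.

Answer: 128263776 83912205 57

Derivation:
  byte[0]=0xE0 cont=1 payload=0x60=96: acc |= 96<<0 -> acc=96 shift=7
  byte[1]=0xCC cont=1 payload=0x4C=76: acc |= 76<<7 -> acc=9824 shift=14
  byte[2]=0x94 cont=1 payload=0x14=20: acc |= 20<<14 -> acc=337504 shift=21
  byte[3]=0x3D cont=0 payload=0x3D=61: acc |= 61<<21 -> acc=128263776 shift=28 [end]
Varint 1: bytes[0:4] = E0 CC 94 3D -> value 128263776 (4 byte(s))
  byte[4]=0x8D cont=1 payload=0x0D=13: acc |= 13<<0 -> acc=13 shift=7
  byte[5]=0xCC cont=1 payload=0x4C=76: acc |= 76<<7 -> acc=9741 shift=14
  byte[6]=0x81 cont=1 payload=0x01=1: acc |= 1<<14 -> acc=26125 shift=21
  byte[7]=0x28 cont=0 payload=0x28=40: acc |= 40<<21 -> acc=83912205 shift=28 [end]
Varint 2: bytes[4:8] = 8D CC 81 28 -> value 83912205 (4 byte(s))
  byte[8]=0x39 cont=0 payload=0x39=57: acc |= 57<<0 -> acc=57 shift=7 [end]
Varint 3: bytes[8:9] = 39 -> value 57 (1 byte(s))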